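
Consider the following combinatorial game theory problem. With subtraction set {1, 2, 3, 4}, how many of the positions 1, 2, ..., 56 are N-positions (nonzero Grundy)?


Subtraction set S = {1, 2, 3, 4}, so G(n) = n mod 5.
G(n) = 0 when n is a multiple of 5.
Multiples of 5 in [1, 56]: 11
N-positions (nonzero Grundy) = 56 - 11 = 45

45


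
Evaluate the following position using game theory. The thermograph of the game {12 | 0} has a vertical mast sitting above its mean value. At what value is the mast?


Game = {12 | 0}, a switch {a | b} with numbers a > b.
Its thermograph has left wall a - t and right wall b + t, which meet at t = (a - b)/2, where both equal (a + b)/2. So the mast (mean value) is at (a + b)/2.
Mean = (12 + (0))/2 = 12/2 = 6

6


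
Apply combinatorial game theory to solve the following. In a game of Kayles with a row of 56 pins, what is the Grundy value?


Kayles: a move removes 1 or 2 adjacent pins from a contiguous row.
Removing pins from a row of k leaves two independent rows (a, b) with a + b = k - 1 (one pin) or a + b = k - 2 (two pins); an end removal gives a = 0.
By Sprague-Grundy, G(k) = mex{ G(a) XOR G(b) } over all these splits. G(0) = 0.
G(1): splits (0,0):0^0=0 -> mex({0}) = 1
G(2): splits (0,1):0^1=1 (0,0):0^0=0 -> mex({0, 1}) = 2
G(3): splits (0,2):0^2=2 (1,1):1^1=0 (0,1):0^1=1 -> mex({0, 1, 2}) = 3
G(4): splits (0,3):0^3=3 (1,2):1^2=3 (0,2):0^2=2 (1,1):1^1=0 -> mex({0, 2, 3}) = 1
G(5): splits (0,4):0^1=1 (1,3):1^3=2 (2,2):2^2=0 (0,3):0^3=3 (1,2):1^2=3 -> mex({0, 1, 2, 3}) = 4
G(6) = mex({0, 1, 2, 4}) = 3
G(7) = mex({0, 1, 3, 4, 5}) = 2
G(8) = mex({0, 2, 3, 5, 6}) = 1
G(9) = mex({0, 1, 2, 3, 6, 7}) = 4
G(10) = mex({0, 1, 3, 4, 5, 7}) = 2
G(11) = mex({0, 1, 2, 3, 4, 5}) = 6
G(12) = mex({0, 1, 2, 3, 5, 6, 7}) = 4
G(13) = mex({0, 2, 3, 4, 6, 7}) = 1
G(14) = mex({0, 1, 4, 5, 6, 7}) = 2
G(15) = mex({0, 1, 2, 3, 4, 5, 6}) = 7
G(16) = mex({0, 2, 3, 5, 6, 7}) = 1
G(17) = mex({0, 1, 2, 3, 5, 6, 7}) = 4
G(18) = mex({0, 1, 2, 4, 5, 6}) = 3
G(19) = mex({0, 1, 3, 4, 5, 7}) = 2
G(20) = mex({0, 2, 3, 4, 5, 6, 7}) = 1
G(21) = mex({0, 1, 2, 3, 5, 6, 7}) = 4
G(22) = mex({0, 1, 2, 3, 4, 5, 7}) = 6
G(23) = mex({0, 1, 2, 3, 4, 5, 6}) = 7
G(24) = mex({0, 1, 2, 3, 5, 6, 7}) = 4
G(25) = mex({0, 2, 3, 4, 6, 7}) = 1
G(26) = mex({0, 1, 3, 4, 5, 6, 7}) = 2
G(27) = mex({0, 1, 2, 3, 4, 5, 6, 7}) = 8
G(28) = mex({0, 1, 2, 3, 4, 6, 7, 8}) = 5
G(29) = mex({0, 1, 2, 3, 5, 6, 7, 8, 9}) = 4
G(30) = mex({0, 1, 2, 3, 4, 5, 6, 9, 10}) = 7
G(31) = mex({0, 1, 3, 4, 5, 7, 10, 11}) = 2
G(32) = mex({0, 2, 3, 4, 5, 6, 7, 9, 11}) = 1
G(33) = mex({0, 1, 2, 3, 4, 5, 6, 7, 9, 12}) = 8
G(34) = mex({0, 1, 2, 3, 4, 5, 7, 8, 11, 12}) = 6
G(35) = mex({0, 1, 2, 3, 4, 5, 6, 8, 9, 10, 11}) = 7
G(36) = mex({0, 1, 2, 3, 5, 6, 7, 9, 10}) = 4
G(37) = mex({0, 2, 3, 4, 6, 7, 9, 10, 11, 12}) = 1
G(38) = mex({0, 1, 3, 4, 5, 6, 7, 9, 10, 11, 12}) = 2
G(39) = mex({0, 1, 2, 4, 5, 6, 7, 9, 10, 12, 14}) = 3
G(40) = mex({0, 2, 3, 4, 6, 7, 11, 12, 14}) = 1
G(41) = mex({0, 1, 2, 3, 5, 6, 7, 9, 10, 11, 12}) = 4
G(42) = mex({0, 1, 2, 3, 4, 5, 6, 9, 10}) = 7
G(43) = mex({0, 1, 3, 4, 5, 7, 9, 10, 12, 15}) = 2
G(44) = mex({0, 2, 3, 4, 5, 6, 7, 9, 10, 12, 15}) = 1
G(45) = mex({0, 1, 2, 3, 4, 5, 6, 7, 9, 10, 12, 14}) = 8
G(46) = mex({0, 1, 3, 4, 5, 7, 8, 11, 12, 14}) = 2
G(47) = mex({0, 1, 2, 3, 4, 5, 6, 8, 9, 10, 11, 12}) = 7
G(48) = mex({0, 1, 2, 3, 5, 6, 7, 9, 10}) = 4
G(49) = mex({0, 2, 3, 4, 6, 7, 9, 10, 11, 12, 15}) = 1
G(50) = mex({0, 1, 4, 5, 6, 7, 9, 11, 12, 14, 15}) = 2
G(51) = mex({0, 1, 2, 3, 4, 5, 6, 7, 9, 12, 14, 15}) = 8
G(52) = mex({0, 2, 3, 4, 5, 6, 7, 8, 11, 12, 15}) = 1
G(53) = mex({0, 1, 2, 3, 5, 6, 7, 8, 9, 10, 11, 12}) = 4
G(54) = mex({0, 1, 2, 3, 4, 5, 6, 9, 10}) = 7
G(55) = mex({0, 1, 3, 4, 5, 7, 9, 10, 11, 12}) = 2
G(56) = mex({0, 2, 3, 4, 5, 6, 7, 9, 10, 11, 12, 13, 14}) = 1
Therefore G(56) = 1.

1


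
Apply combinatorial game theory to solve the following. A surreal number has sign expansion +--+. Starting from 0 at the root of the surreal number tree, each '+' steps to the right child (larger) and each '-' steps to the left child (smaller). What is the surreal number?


Sign expansion: +--+
Rule: track bounds (lo, hi), initially (-inf, +inf). On '+', the current value becomes lo and we move to the simplest number in (value, hi): value + 1 if hi = +inf, otherwise the midpoint (value + hi)/2. On '-', the current value becomes hi and we move to value - 1 if lo = -inf, otherwise the midpoint (lo + value)/2.
Start at 0.
Step 1: sign = +, move right. Bounds: (0, +inf). Value = 1
Step 2: sign = -, move left. Bounds: (0, 1). Value = 1/2
Step 3: sign = -, move left. Bounds: (0, 1/2). Value = 1/4
Step 4: sign = +, move right. Bounds: (1/4, 1/2). Value = 3/8
The surreal number with sign expansion +--+ is 3/8.

3/8


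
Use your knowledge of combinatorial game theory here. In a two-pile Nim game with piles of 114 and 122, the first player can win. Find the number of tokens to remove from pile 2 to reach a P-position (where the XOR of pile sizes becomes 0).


Piles: 114 and 122
Current XOR: 114 XOR 122 = 8 (non-zero, so this is an N-position).
To make the XOR zero, we need to find a move that balances the piles.
For pile 2 (size 122): target = 122 XOR 8 = 114
We reduce pile 2 from 122 to 114.
Tokens removed: 122 - 114 = 8
Verification: 114 XOR 114 = 0

8


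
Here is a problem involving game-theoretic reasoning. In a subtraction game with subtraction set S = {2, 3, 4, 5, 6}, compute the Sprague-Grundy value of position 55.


The subtraction set is S = {2, 3, 4, 5, 6}.
G(k) = mex{ G(k - s) : s in S, s <= k }. We compute iteratively: G(0) = 0.
G(1) = mex({}) = 0
G(2) = mex({0}) = 1
G(3) = mex({0}) = 1
G(4) = mex({0, 1}) = 2
G(5) = mex({0, 1}) = 2
G(6) = mex({0, 1, 2}) = 3
G(7) = mex({0, 1, 2}) = 3
G(8) = mex({1, 2, 3}) = 0
G(9) = mex({1, 2, 3}) = 0
G(10) = mex({0, 2, 3}) = 1
G(11) = mex({0, 2, 3}) = 1
G(12) = mex({0, 1, 3}) = 2
G(13) = mex({0, 1, 3}) = 2
Observe that G(8)..G(13) = 0, 0, 1, 1, 2, 2 repeats G(0)..G(5) = 0, 0, 1, 1, 2, 2.
For k >= max(S) = 6, G(k) is determined by the previous 6 values G(k-6)..G(k-1); a window of 6 consecutive values has recurred shifted by 8, so by induction G(k + 8) = G(k) for all k >= 0: the sequence is periodic from the start with period 8.
One period: G(0..7) = 0, 0, 1, 1, 2, 2, 3, 3.
55 mod 8 = 7, so G(55) = G(7) = 3.

3


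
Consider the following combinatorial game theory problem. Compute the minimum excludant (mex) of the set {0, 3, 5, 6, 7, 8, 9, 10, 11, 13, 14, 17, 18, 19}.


Set = {0, 3, 5, 6, 7, 8, 9, 10, 11, 13, 14, 17, 18, 19}
0 is in the set.
1 is NOT in the set. This is the mex.
mex = 1

1


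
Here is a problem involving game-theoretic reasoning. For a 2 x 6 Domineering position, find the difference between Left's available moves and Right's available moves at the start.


Board is 2 x 6 (rows x cols).
Left (vertical) placements: (rows-1) * cols = 1 * 6 = 6
Right (horizontal) placements: rows * (cols-1) = 2 * 5 = 10
Advantage = Left - Right = 6 - 10 = -4

-4


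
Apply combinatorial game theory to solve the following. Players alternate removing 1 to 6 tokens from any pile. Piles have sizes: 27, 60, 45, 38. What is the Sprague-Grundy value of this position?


Subtraction set: {1, 2, 3, 4, 5, 6}
For this subtraction set, G(n) = n mod 7 (period = max + 1 = 7).
Pile 1 (size 27): G(27) = 27 mod 7 = 6
Pile 2 (size 60): G(60) = 60 mod 7 = 4
Pile 3 (size 45): G(45) = 45 mod 7 = 3
Pile 4 (size 38): G(38) = 38 mod 7 = 3
Total Grundy value = XOR of all: 6 XOR 4 XOR 3 XOR 3 = 2

2


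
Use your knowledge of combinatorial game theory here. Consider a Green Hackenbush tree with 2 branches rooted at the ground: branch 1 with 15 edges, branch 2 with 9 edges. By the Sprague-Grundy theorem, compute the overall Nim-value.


The tree has 2 branches from the ground vertex.
In Green Hackenbush, the Nim-value of a simple path of length k is k.
Branch 1: length 15, Nim-value = 15
Branch 2: length 9, Nim-value = 9
Total Nim-value = XOR of all branch values:
0 XOR 15 = 15
15 XOR 9 = 6
Nim-value of the tree = 6

6


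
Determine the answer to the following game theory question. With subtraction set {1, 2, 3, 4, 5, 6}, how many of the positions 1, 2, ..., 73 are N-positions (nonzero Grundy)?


Subtraction set S = {1, 2, 3, 4, 5, 6}, so G(n) = n mod 7.
G(n) = 0 when n is a multiple of 7.
Multiples of 7 in [1, 73]: 10
N-positions (nonzero Grundy) = 73 - 10 = 63

63


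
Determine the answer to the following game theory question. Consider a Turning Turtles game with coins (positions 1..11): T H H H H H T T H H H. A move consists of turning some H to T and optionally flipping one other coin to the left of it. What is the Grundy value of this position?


Coins: T H H H H H T T H H H
Key fact: a single head at position k behaves exactly like a Nim heap of size k (turning it to T and optionally flipping a coin at j < k corresponds to moving the heap from k to j, or to 0), and heads combine as a disjunctive sum (two heads at the same place would cancel, matching j XOR j = 0). So the Nim-value is the XOR of the 1-indexed positions of the heads.
Face-up positions (1-indexed): [2, 3, 4, 5, 6, 9, 10, 11]
XOR 0 with 2: 0 XOR 2 = 2
XOR 2 with 3: 2 XOR 3 = 1
XOR 1 with 4: 1 XOR 4 = 5
XOR 5 with 5: 5 XOR 5 = 0
XOR 0 with 6: 0 XOR 6 = 6
XOR 6 with 9: 6 XOR 9 = 15
XOR 15 with 10: 15 XOR 10 = 5
XOR 5 with 11: 5 XOR 11 = 14
Nim-value = 14

14


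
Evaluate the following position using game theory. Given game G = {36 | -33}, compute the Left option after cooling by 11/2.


Original game: {36 | -33} (a switch {a | b} with a > b).
Cooling by t (for t below the temperature (a - b)/2 = 69/2) taxes each move by t: {a | b} cooled by t is {a - t | b + t}.
Cooling amount: t = 11/2
Cooled Left option: 36 - 11/2 = 61/2
Cooled Right option: -33 + 11/2 = -55/2
Cooled game: {61/2 | -55/2}
Left option = 61/2

61/2


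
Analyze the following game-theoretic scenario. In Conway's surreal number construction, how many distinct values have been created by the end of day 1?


Day 0: {|} = 0 is born. Count = 1.
Day n: the number of surreal numbers born by day n is 2^(n+1) - 1.
By day 0: 2^1 - 1 = 1
By day 1: 2^2 - 1 = 3
By day 1: 3 surreal numbers.

3


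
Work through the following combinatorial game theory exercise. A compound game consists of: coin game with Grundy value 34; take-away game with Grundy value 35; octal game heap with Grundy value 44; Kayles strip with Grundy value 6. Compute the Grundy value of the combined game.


By the Sprague-Grundy theorem, the Grundy value of a sum of games is the XOR of individual Grundy values.
coin game: Grundy value = 34. Running XOR: 0 XOR 34 = 34
take-away game: Grundy value = 35. Running XOR: 34 XOR 35 = 1
octal game heap: Grundy value = 44. Running XOR: 1 XOR 44 = 45
Kayles strip: Grundy value = 6. Running XOR: 45 XOR 6 = 43
The combined Grundy value is 43.

43


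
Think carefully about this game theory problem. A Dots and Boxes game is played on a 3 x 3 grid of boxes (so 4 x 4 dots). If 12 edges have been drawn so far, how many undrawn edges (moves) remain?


Grid: 3 x 3 boxes, i.e. 4 rows and 4 columns of dots.
Horizontal edges: (rows + 1) * cols = 4 * 3 = 12
Vertical edges: rows * (cols + 1) = 3 * 4 = 12
Total edges: 12 + 12 = 24
Edges drawn: 12
Remaining: 24 - 12 = 12

12


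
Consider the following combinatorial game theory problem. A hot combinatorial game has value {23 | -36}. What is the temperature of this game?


The game is {23 | -36}, a switch {a | b} with numbers a > b.
Cooling {a | b} by t gives {a - t | b + t}, which stops being hot when a - t = b + t, i.e. at t = (a - b)/2. So the temperature of a switch is (a - b)/2.
Temperature = (Left option - Right option) / 2
= (23 - (-36)) / 2
= 59 / 2
= 59/2

59/2


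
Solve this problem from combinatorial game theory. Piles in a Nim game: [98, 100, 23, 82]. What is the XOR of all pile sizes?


We need the XOR (exclusive or) of all pile sizes.
After XOR-ing pile 1 (size 98): 0 XOR 98 = 98
After XOR-ing pile 2 (size 100): 98 XOR 100 = 6
After XOR-ing pile 3 (size 23): 6 XOR 23 = 17
After XOR-ing pile 4 (size 82): 17 XOR 82 = 67
The Nim-value of this position is 67.

67


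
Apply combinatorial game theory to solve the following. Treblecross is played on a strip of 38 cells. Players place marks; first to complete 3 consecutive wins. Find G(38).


Treblecross: place X on empty cells; 3-in-a-row wins.
Playing within two cells of an existing X lets the opponent win at once, so sensible play treats the cells i-2..i+2 around each X as dead. The player left with no safe cell loses, so this is a normal-play take-away game on strips of safe cells.
Placing X at cell i (0-indexed) of a strip of k safe cells leaves independent strips of sizes max(0, i-2) and max(0, k-i-3). Hence G(k) = mex{ G(max(0,i-2)) XOR G(max(0,k-i-3)) : 0 <= i < k }, with G(0) = 0.
G(1): splits (0,0):0^0=0 -> mex({0}) = 1
G(2): splits (0,0):0^0=0 -> mex({0}) = 1
G(3): splits (0,0):0^0=0 -> mex({0}) = 1
G(4): splits (0,1):0^1=1 (0,0):0^0=0 -> mex({0, 1}) = 2
G(5): splits (0,2):0^1=1 (0,1):0^1=1 (0,0):0^0=0 -> mex({0, 1}) = 2
G(6) = mex({1}) = 0
G(7) = mex({0, 1, 2}) = 3
G(8) = mex({0, 1, 2}) = 3
G(9) = mex({0, 2}) = 1
G(10) = mex({0, 2, 3}) = 1
G(11) = mex({0, 3}) = 1
G(12) = mex({1, 3}) = 0
G(13) = mex({0, 1, 2, 3}) = 4
G(14) = mex({0, 1, 2}) = 3
G(15) = mex({0, 1, 2}) = 3
G(16) = mex({0, 1, 2, 4}) = 3
G(17) = mex({0, 1, 3, 4}) = 2
G(18) = mex({0, 1, 3, 4}) = 2
G(19) = mex({0, 1, 3, 5}) = 2
G(20) = mex({0, 1, 2, 3, 5}) = 4
G(21) = mex({0, 1, 2, 3, 5}) = 4
G(22) = mex({1, 2, 6}) = 0
G(23) = mex({0, 1, 2, 3, 4, 6}) = 5
G(24) = mex({0, 1, 2, 3, 4}) = 5
G(25) = mex({0, 1, 3, 4, 7}) = 2
G(26) = mex({0, 1, 3, 4, 5, 7}) = 2
G(27) = mex({0, 1, 3, 5}) = 2
G(28) = mex({0, 1, 2, 5}) = 3
G(29) = mex({0, 1, 2, 4, 5, 6}) = 3
G(30) = mex({1, 2, 4, 6}) = 0
G(31) = mex({0, 1, 2, 3, 4, 6}) = 5
G(32) = mex({1, 2, 3, 4, 7}) = 0
G(33) = mex({0, 3, 7}) = 1
G(34) = mex({0, 2, 3, 5, 7}) = 1
G(35) = mex({0, 2, 3, 5, 6}) = 1
G(36) = mex({0, 1, 2, 5, 6}) = 3
G(37) = mex({0, 1, 2, 4, 5, 6}) = 3
G(38) = mex({0, 1, 2, 4}) = 3
Therefore G(38) = 3.

3


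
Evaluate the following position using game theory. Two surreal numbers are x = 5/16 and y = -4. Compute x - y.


x = 5/16, y = -4
Converting to common denominator: 16
x = 5/16, y = -64/16
x - y = 5/16 - -4 = 69/16

69/16


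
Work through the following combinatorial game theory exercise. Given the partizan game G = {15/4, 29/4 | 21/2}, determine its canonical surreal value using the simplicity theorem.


Left options: {15/4, 29/4}, max = 29/4
Right options: {21/2}, min = 21/2
All options are numbers and max(Left) < min(Right), so by the simplicity theorem the value is the simplest (earliest-born) number strictly between 29/4 and 21/2.
Integers 8 through 10 all lie strictly between 29/4 and 21/2.
Among integers, the simplest (lowest birthday = smallest |n|; 0 is born on day 0, +-n on day n) is 8.
No non-integer in the interval can be simpler: if x is a non-integer in the interval, then floor(x) or ceil(x) also lies in the interval (the interval contains an integer), and both are proper prefixes of x's sign expansion, i.e. born earlier. So the game value is 8.
Game value = 8

8


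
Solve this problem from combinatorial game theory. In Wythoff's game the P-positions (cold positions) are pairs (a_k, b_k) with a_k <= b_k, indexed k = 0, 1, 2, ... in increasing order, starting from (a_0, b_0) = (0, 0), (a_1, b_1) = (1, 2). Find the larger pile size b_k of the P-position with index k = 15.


By Wythoff's theorem, a_k = floor(k * phi) and b_k = floor(k * phi^2) = a_k + k, where phi = (1 + sqrt(5))/2 is the golden ratio.
phi = (1 + sqrt(5))/2 = 1.618034
phi^2 = phi + 1 = 2.618034
k = 15
k * phi^2 = 15 * 2.618034 = 39.270510
b_15 = floor(k * phi^2) = 39 (check: a_15 + k = 24 + 15 = 39)

39


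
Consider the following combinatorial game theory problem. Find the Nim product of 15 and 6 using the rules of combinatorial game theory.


Nim multiplication is bilinear over XOR: (u XOR v) * w = (u*w) XOR (v*w).
So we split each operand into its bit components and XOR the pairwise Nim products.
15 = 1 + 2 + 4 + 8 (as XOR of powers of 2).
6 = 2 + 4 (as XOR of powers of 2).
Using the standard Nim-product table on single bits:
  2*2 = 3,   2*4 = 8,   2*8 = 12,
  4*4 = 6,   4*8 = 11,  8*8 = 13,
and  1*x = x (identity), k*l = l*k (commutative).
Pairwise Nim products:
  1 * 2 = 2
  1 * 4 = 4
  2 * 2 = 3
  2 * 4 = 8
  4 * 2 = 8
  4 * 4 = 6
  8 * 2 = 12
  8 * 4 = 11
XOR them: 2 XOR 4 XOR 3 XOR 8 XOR 8 XOR 6 XOR 12 XOR 11 = 4.
Result: 15 * 6 = 4 (in Nim).

4


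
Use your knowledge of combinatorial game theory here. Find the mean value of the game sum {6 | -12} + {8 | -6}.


G1 = {6 | -12}, G2 = {8 | -6}
Each is a switch {a | b} with numbers a > b; its mean value is (a + b)/2, and mean value is additive over game sums: m(G1 + G2) = m(G1) + m(G2).
Mean of G1 = (6 + (-12))/2 = -6/2 = -3
Mean of G2 = (8 + (-6))/2 = 2/2 = 1
Mean of G1 + G2 = -3 + 1 = -2

-2


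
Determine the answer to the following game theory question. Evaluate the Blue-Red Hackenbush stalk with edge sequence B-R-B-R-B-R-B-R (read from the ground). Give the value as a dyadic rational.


Edges (from ground): B-R-B-R-B-R-B-R
By Berlekamp's sign-expansion rule, a Blue-Red Hackenbush stalk has the value of the surreal number whose sign sequence is the edge sequence with B -> + and R -> -.
Sign sequence: +-+-+-+-
Trace the sign expansion in the surreal number tree, starting from 0:
Edge 1: B (sign +) -> bounds (0, +inf), value = 1
Edge 2: R (sign -) -> bounds (0, 1), value = 1/2
Edge 3: B (sign +) -> bounds (1/2, 1), value = 3/4
Edge 4: R (sign -) -> bounds (1/2, 3/4), value = 5/8
Edge 5: B (sign +) -> bounds (5/8, 3/4), value = 11/16
Edge 6: R (sign -) -> bounds (5/8, 11/16), value = 21/32
Edge 7: B (sign +) -> bounds (21/32, 11/16), value = 43/64
Edge 8: R (sign -) -> bounds (21/32, 43/64), value = 85/128
Game value = 85/128

85/128


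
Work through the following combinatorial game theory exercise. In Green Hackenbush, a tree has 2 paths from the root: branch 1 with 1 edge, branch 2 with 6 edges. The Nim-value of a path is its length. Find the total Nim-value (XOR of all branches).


The tree has 2 branches from the ground vertex.
In Green Hackenbush, the Nim-value of a simple path of length k is k.
Branch 1: length 1, Nim-value = 1
Branch 2: length 6, Nim-value = 6
Total Nim-value = XOR of all branch values:
0 XOR 1 = 1
1 XOR 6 = 7
Nim-value of the tree = 7

7


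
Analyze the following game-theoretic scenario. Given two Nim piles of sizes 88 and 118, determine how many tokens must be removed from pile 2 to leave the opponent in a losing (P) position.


Piles: 88 and 118
Current XOR: 88 XOR 118 = 46 (non-zero, so this is an N-position).
To make the XOR zero, we need to find a move that balances the piles.
For pile 2 (size 118): target = 118 XOR 46 = 88
We reduce pile 2 from 118 to 88.
Tokens removed: 118 - 88 = 30
Verification: 88 XOR 88 = 0

30


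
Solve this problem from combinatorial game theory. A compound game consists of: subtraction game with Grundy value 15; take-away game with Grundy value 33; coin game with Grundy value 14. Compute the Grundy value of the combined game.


By the Sprague-Grundy theorem, the Grundy value of a sum of games is the XOR of individual Grundy values.
subtraction game: Grundy value = 15. Running XOR: 0 XOR 15 = 15
take-away game: Grundy value = 33. Running XOR: 15 XOR 33 = 46
coin game: Grundy value = 14. Running XOR: 46 XOR 14 = 32
The combined Grundy value is 32.

32


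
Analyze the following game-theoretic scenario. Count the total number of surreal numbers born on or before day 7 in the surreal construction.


Day 0: {|} = 0 is born. Count = 1.
Day n: the number of surreal numbers born by day n is 2^(n+1) - 1.
By day 0: 2^1 - 1 = 1
By day 1: 2^2 - 1 = 3
By day 2: 2^3 - 1 = 7
By day 3: 2^4 - 1 = 15
By day 4: 2^5 - 1 = 31
By day 5: 2^6 - 1 = 63
By day 6: 2^7 - 1 = 127
By day 7: 2^8 - 1 = 255
By day 7: 255 surreal numbers.

255


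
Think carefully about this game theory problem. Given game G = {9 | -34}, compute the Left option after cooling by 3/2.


Original game: {9 | -34} (a switch {a | b} with a > b).
Cooling by t (for t below the temperature (a - b)/2 = 43/2) taxes each move by t: {a | b} cooled by t is {a - t | b + t}.
Cooling amount: t = 3/2
Cooled Left option: 9 - 3/2 = 15/2
Cooled Right option: -34 + 3/2 = -65/2
Cooled game: {15/2 | -65/2}
Left option = 15/2

15/2


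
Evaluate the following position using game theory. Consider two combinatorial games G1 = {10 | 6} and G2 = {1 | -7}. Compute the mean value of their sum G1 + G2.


G1 = {10 | 6}, G2 = {1 | -7}
Each is a switch {a | b} with numbers a > b; its mean value is (a + b)/2, and mean value is additive over game sums: m(G1 + G2) = m(G1) + m(G2).
Mean of G1 = (10 + (6))/2 = 16/2 = 8
Mean of G2 = (1 + (-7))/2 = -6/2 = -3
Mean of G1 + G2 = 8 + -3 = 5

5


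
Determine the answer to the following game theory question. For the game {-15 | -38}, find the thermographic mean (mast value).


Game = {-15 | -38}, a switch {a | b} with numbers a > b.
Its thermograph has left wall a - t and right wall b + t, which meet at t = (a - b)/2, where both equal (a + b)/2. So the mast (mean value) is at (a + b)/2.
Mean = (-15 + (-38))/2 = -53/2 = -53/2

-53/2


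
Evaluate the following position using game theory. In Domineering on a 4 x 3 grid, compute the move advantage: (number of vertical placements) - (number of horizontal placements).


Board is 4 x 3 (rows x cols).
Left (vertical) placements: (rows-1) * cols = 3 * 3 = 9
Right (horizontal) placements: rows * (cols-1) = 4 * 2 = 8
Advantage = Left - Right = 9 - 8 = 1

1


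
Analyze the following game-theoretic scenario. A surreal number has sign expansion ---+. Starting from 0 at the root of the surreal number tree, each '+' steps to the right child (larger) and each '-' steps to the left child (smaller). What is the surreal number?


Sign expansion: ---+
Rule: track bounds (lo, hi), initially (-inf, +inf). On '+', the current value becomes lo and we move to the simplest number in (value, hi): value + 1 if hi = +inf, otherwise the midpoint (value + hi)/2. On '-', the current value becomes hi and we move to value - 1 if lo = -inf, otherwise the midpoint (lo + value)/2.
Start at 0.
Step 1: sign = -, move left. Bounds: (-inf, 0). Value = -1
Step 2: sign = -, move left. Bounds: (-inf, -1). Value = -2
Step 3: sign = -, move left. Bounds: (-inf, -2). Value = -3
Step 4: sign = +, move right. Bounds: (-3, -2). Value = -5/2
The surreal number with sign expansion ---+ is -5/2.

-5/2


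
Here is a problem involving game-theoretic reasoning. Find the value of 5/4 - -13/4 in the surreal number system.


x = 5/4, y = -13/4
Converting to common denominator: 4
x = 5/4, y = -13/4
x - y = 5/4 - -13/4 = 9/2

9/2


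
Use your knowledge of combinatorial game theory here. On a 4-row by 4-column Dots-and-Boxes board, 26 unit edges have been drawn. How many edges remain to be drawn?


Grid: 4 x 4 boxes, i.e. 5 rows and 5 columns of dots.
Horizontal edges: (rows + 1) * cols = 5 * 4 = 20
Vertical edges: rows * (cols + 1) = 4 * 5 = 20
Total edges: 20 + 20 = 40
Edges drawn: 26
Remaining: 40 - 26 = 14

14


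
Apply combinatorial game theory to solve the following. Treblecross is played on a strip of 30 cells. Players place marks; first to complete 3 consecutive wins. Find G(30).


Treblecross: place X on empty cells; 3-in-a-row wins.
Playing within two cells of an existing X lets the opponent win at once, so sensible play treats the cells i-2..i+2 around each X as dead. The player left with no safe cell loses, so this is a normal-play take-away game on strips of safe cells.
Placing X at cell i (0-indexed) of a strip of k safe cells leaves independent strips of sizes max(0, i-2) and max(0, k-i-3). Hence G(k) = mex{ G(max(0,i-2)) XOR G(max(0,k-i-3)) : 0 <= i < k }, with G(0) = 0.
G(1): splits (0,0):0^0=0 -> mex({0}) = 1
G(2): splits (0,0):0^0=0 -> mex({0}) = 1
G(3): splits (0,0):0^0=0 -> mex({0}) = 1
G(4): splits (0,1):0^1=1 (0,0):0^0=0 -> mex({0, 1}) = 2
G(5): splits (0,2):0^1=1 (0,1):0^1=1 (0,0):0^0=0 -> mex({0, 1}) = 2
G(6) = mex({1}) = 0
G(7) = mex({0, 1, 2}) = 3
G(8) = mex({0, 1, 2}) = 3
G(9) = mex({0, 2}) = 1
G(10) = mex({0, 2, 3}) = 1
G(11) = mex({0, 3}) = 1
G(12) = mex({1, 3}) = 0
G(13) = mex({0, 1, 2, 3}) = 4
G(14) = mex({0, 1, 2}) = 3
G(15) = mex({0, 1, 2}) = 3
G(16) = mex({0, 1, 2, 4}) = 3
G(17) = mex({0, 1, 3, 4}) = 2
G(18) = mex({0, 1, 3, 4}) = 2
G(19) = mex({0, 1, 3, 5}) = 2
G(20) = mex({0, 1, 2, 3, 5}) = 4
G(21) = mex({0, 1, 2, 3, 5}) = 4
G(22) = mex({1, 2, 6}) = 0
G(23) = mex({0, 1, 2, 3, 4, 6}) = 5
G(24) = mex({0, 1, 2, 3, 4}) = 5
G(25) = mex({0, 1, 3, 4, 7}) = 2
G(26) = mex({0, 1, 3, 4, 5, 7}) = 2
G(27) = mex({0, 1, 3, 5}) = 2
G(28) = mex({0, 1, 2, 5}) = 3
G(29) = mex({0, 1, 2, 4, 5, 6}) = 3
G(30) = mex({1, 2, 4, 6}) = 0
Therefore G(30) = 0.

0


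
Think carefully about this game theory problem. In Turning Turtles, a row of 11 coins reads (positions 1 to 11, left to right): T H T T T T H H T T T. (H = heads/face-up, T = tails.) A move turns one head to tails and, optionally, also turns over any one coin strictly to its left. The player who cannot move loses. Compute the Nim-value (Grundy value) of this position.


Coins: T H T T T T H H T T T
Key fact: a single head at position k behaves exactly like a Nim heap of size k (turning it to T and optionally flipping a coin at j < k corresponds to moving the heap from k to j, or to 0), and heads combine as a disjunctive sum (two heads at the same place would cancel, matching j XOR j = 0). So the Nim-value is the XOR of the 1-indexed positions of the heads.
Face-up positions (1-indexed): [2, 7, 8]
XOR 0 with 2: 0 XOR 2 = 2
XOR 2 with 7: 2 XOR 7 = 5
XOR 5 with 8: 5 XOR 8 = 13
Nim-value = 13

13


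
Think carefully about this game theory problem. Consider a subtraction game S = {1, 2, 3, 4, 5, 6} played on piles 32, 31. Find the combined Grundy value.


Subtraction set: {1, 2, 3, 4, 5, 6}
For this subtraction set, G(n) = n mod 7 (period = max + 1 = 7).
Pile 1 (size 32): G(32) = 32 mod 7 = 4
Pile 2 (size 31): G(31) = 31 mod 7 = 3
Total Grundy value = XOR of all: 4 XOR 3 = 7

7


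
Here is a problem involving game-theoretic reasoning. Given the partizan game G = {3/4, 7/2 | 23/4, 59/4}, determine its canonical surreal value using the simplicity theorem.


Left options: {3/4, 7/2}, max = 7/2
Right options: {23/4, 59/4}, min = 23/4
All options are numbers and max(Left) < min(Right), so by the simplicity theorem the value is the simplest (earliest-born) number strictly between 7/2 and 23/4.
Integers 4 through 5 all lie strictly between 7/2 and 23/4.
Among integers, the simplest (lowest birthday = smallest |n|; 0 is born on day 0, +-n on day n) is 4.
No non-integer in the interval can be simpler: if x is a non-integer in the interval, then floor(x) or ceil(x) also lies in the interval (the interval contains an integer), and both are proper prefixes of x's sign expansion, i.e. born earlier. So the game value is 4.
Game value = 4

4


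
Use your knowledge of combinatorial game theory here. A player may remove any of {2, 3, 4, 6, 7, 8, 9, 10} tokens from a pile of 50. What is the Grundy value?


The subtraction set is S = {2, 3, 4, 6, 7, 8, 9, 10}.
G(k) = mex{ G(k - s) : s in S, s <= k }. We compute iteratively: G(0) = 0.
G(1) = mex({}) = 0
G(2) = mex({0}) = 1
G(3) = mex({0}) = 1
G(4) = mex({0, 1}) = 2
G(5) = mex({0, 1}) = 2
G(6) = mex({0, 1, 2}) = 3
G(7) = mex({0, 1, 2}) = 3
G(8) = mex({0, 1, 2, 3}) = 4
G(9) = mex({0, 1, 2, 3}) = 4
G(10) = mex({0, 1, 2, 3, 4}) = 5
G(11) = mex({0, 1, 2, 3, 4}) = 5
G(12) = mex({1, 2, 3, 4, 5}) = 0
G(13) = mex({1, 2, 3, 4, 5}) = 0
G(14) = mex({0, 2, 3, 4, 5}) = 1
G(15) = mex({0, 2, 3, 4, 5}) = 1
G(16) = mex({0, 1, 3, 4, 5}) = 2
G(17) = mex({0, 1, 3, 4, 5}) = 2
G(18) = mex({0, 1, 2, 4, 5}) = 3
G(19) = mex({0, 1, 2, 4, 5}) = 3
G(20) = mex({0, 1, 2, 3, 5}) = 4
G(21) = mex({0, 1, 2, 3, 5}) = 4
Observe that G(12)..G(21) = 0, 0, 1, 1, 2, 2, 3, 3, 4, 4 repeats G(0)..G(9) = 0, 0, 1, 1, 2, 2, 3, 3, 4, 4.
For k >= max(S) = 10, G(k) is determined by the previous 10 values G(k-10)..G(k-1); a window of 10 consecutive values has recurred shifted by 12, so by induction G(k + 12) = G(k) for all k >= 0: the sequence is periodic from the start with period 12.
One period: G(0..11) = 0, 0, 1, 1, 2, 2, 3, 3, 4, 4, 5, 5.
50 mod 12 = 2, so G(50) = G(2) = 1.

1


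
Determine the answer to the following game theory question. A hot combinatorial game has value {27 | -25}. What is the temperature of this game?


The game is {27 | -25}, a switch {a | b} with numbers a > b.
Cooling {a | b} by t gives {a - t | b + t}, which stops being hot when a - t = b + t, i.e. at t = (a - b)/2. So the temperature of a switch is (a - b)/2.
Temperature = (Left option - Right option) / 2
= (27 - (-25)) / 2
= 52 / 2
= 26

26


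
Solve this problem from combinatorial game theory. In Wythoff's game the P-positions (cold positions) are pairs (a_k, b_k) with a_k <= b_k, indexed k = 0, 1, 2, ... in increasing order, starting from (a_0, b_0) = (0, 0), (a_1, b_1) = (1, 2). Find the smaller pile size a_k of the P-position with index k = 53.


By Wythoff's theorem, a_k = floor(k * phi) and b_k = floor(k * phi^2) = a_k + k, where phi = (1 + sqrt(5))/2 is the golden ratio.
phi = (1 + sqrt(5))/2 = 1.618034
k = 53
k * phi = 53 * 1.618034 = 85.755801
a_53 = floor(k * phi) = 85

85


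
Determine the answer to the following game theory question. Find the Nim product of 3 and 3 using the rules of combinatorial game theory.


Nim multiplication is bilinear over XOR: (u XOR v) * w = (u*w) XOR (v*w).
So we split each operand into its bit components and XOR the pairwise Nim products.
3 = 1 + 2 (as XOR of powers of 2).
3 = 1 + 2 (as XOR of powers of 2).
Using the standard Nim-product table on single bits:
  2*2 = 3,   2*4 = 8,   2*8 = 12,
  4*4 = 6,   4*8 = 11,  8*8 = 13,
and  1*x = x (identity), k*l = l*k (commutative).
Pairwise Nim products:
  1 * 1 = 1
  1 * 2 = 2
  2 * 1 = 2
  2 * 2 = 3
XOR them: 1 XOR 2 XOR 2 XOR 3 = 2.
Result: 3 * 3 = 2 (in Nim).

2


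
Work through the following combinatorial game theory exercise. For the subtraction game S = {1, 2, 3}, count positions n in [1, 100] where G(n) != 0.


Subtraction set S = {1, 2, 3}, so G(n) = n mod 4.
G(n) = 0 when n is a multiple of 4.
Multiples of 4 in [1, 100]: 25
N-positions (nonzero Grundy) = 100 - 25 = 75

75


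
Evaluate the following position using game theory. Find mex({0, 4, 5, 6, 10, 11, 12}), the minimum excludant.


Set = {0, 4, 5, 6, 10, 11, 12}
0 is in the set.
1 is NOT in the set. This is the mex.
mex = 1

1


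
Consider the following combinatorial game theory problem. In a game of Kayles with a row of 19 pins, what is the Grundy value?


Kayles: a move removes 1 or 2 adjacent pins from a contiguous row.
Removing pins from a row of k leaves two independent rows (a, b) with a + b = k - 1 (one pin) or a + b = k - 2 (two pins); an end removal gives a = 0.
By Sprague-Grundy, G(k) = mex{ G(a) XOR G(b) } over all these splits. G(0) = 0.
G(1): splits (0,0):0^0=0 -> mex({0}) = 1
G(2): splits (0,1):0^1=1 (0,0):0^0=0 -> mex({0, 1}) = 2
G(3): splits (0,2):0^2=2 (1,1):1^1=0 (0,1):0^1=1 -> mex({0, 1, 2}) = 3
G(4): splits (0,3):0^3=3 (1,2):1^2=3 (0,2):0^2=2 (1,1):1^1=0 -> mex({0, 2, 3}) = 1
G(5): splits (0,4):0^1=1 (1,3):1^3=2 (2,2):2^2=0 (0,3):0^3=3 (1,2):1^2=3 -> mex({0, 1, 2, 3}) = 4
G(6) = mex({0, 1, 2, 4}) = 3
G(7) = mex({0, 1, 3, 4, 5}) = 2
G(8) = mex({0, 2, 3, 5, 6}) = 1
G(9) = mex({0, 1, 2, 3, 6, 7}) = 4
G(10) = mex({0, 1, 3, 4, 5, 7}) = 2
G(11) = mex({0, 1, 2, 3, 4, 5}) = 6
G(12) = mex({0, 1, 2, 3, 5, 6, 7}) = 4
G(13) = mex({0, 2, 3, 4, 6, 7}) = 1
G(14) = mex({0, 1, 4, 5, 6, 7}) = 2
G(15) = mex({0, 1, 2, 3, 4, 5, 6}) = 7
G(16) = mex({0, 2, 3, 5, 6, 7}) = 1
G(17) = mex({0, 1, 2, 3, 5, 6, 7}) = 4
G(18) = mex({0, 1, 2, 4, 5, 6}) = 3
G(19) = mex({0, 1, 3, 4, 5, 7}) = 2
Therefore G(19) = 2.

2


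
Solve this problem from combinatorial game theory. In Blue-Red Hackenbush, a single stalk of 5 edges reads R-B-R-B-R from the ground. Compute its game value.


Edges (from ground): R-B-R-B-R
By Berlekamp's sign-expansion rule, a Blue-Red Hackenbush stalk has the value of the surreal number whose sign sequence is the edge sequence with B -> + and R -> -.
Sign sequence: -+-+-
Trace the sign expansion in the surreal number tree, starting from 0:
Edge 1: R (sign -) -> bounds (-inf, 0), value = -1
Edge 2: B (sign +) -> bounds (-1, 0), value = -1/2
Edge 3: R (sign -) -> bounds (-1, -1/2), value = -3/4
Edge 4: B (sign +) -> bounds (-3/4, -1/2), value = -5/8
Edge 5: R (sign -) -> bounds (-3/4, -5/8), value = -11/16
Game value = -11/16

-11/16


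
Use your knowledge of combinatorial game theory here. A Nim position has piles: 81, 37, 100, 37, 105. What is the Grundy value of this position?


We need the XOR (exclusive or) of all pile sizes.
After XOR-ing pile 1 (size 81): 0 XOR 81 = 81
After XOR-ing pile 2 (size 37): 81 XOR 37 = 116
After XOR-ing pile 3 (size 100): 116 XOR 100 = 16
After XOR-ing pile 4 (size 37): 16 XOR 37 = 53
After XOR-ing pile 5 (size 105): 53 XOR 105 = 92
The Nim-value of this position is 92.

92


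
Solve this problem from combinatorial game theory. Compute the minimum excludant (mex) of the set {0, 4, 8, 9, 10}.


Set = {0, 4, 8, 9, 10}
0 is in the set.
1 is NOT in the set. This is the mex.
mex = 1

1


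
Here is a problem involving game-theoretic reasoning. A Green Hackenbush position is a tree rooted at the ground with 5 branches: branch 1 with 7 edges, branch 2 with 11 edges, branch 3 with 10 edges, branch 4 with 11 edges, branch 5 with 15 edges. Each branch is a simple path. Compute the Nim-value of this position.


The tree has 5 branches from the ground vertex.
In Green Hackenbush, the Nim-value of a simple path of length k is k.
Branch 1: length 7, Nim-value = 7
Branch 2: length 11, Nim-value = 11
Branch 3: length 10, Nim-value = 10
Branch 4: length 11, Nim-value = 11
Branch 5: length 15, Nim-value = 15
Total Nim-value = XOR of all branch values:
0 XOR 7 = 7
7 XOR 11 = 12
12 XOR 10 = 6
6 XOR 11 = 13
13 XOR 15 = 2
Nim-value of the tree = 2

2


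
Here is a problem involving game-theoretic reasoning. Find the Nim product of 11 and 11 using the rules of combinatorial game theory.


Nim multiplication is bilinear over XOR: (u XOR v) * w = (u*w) XOR (v*w).
So we split each operand into its bit components and XOR the pairwise Nim products.
11 = 1 + 2 + 8 (as XOR of powers of 2).
11 = 1 + 2 + 8 (as XOR of powers of 2).
Using the standard Nim-product table on single bits:
  2*2 = 3,   2*4 = 8,   2*8 = 12,
  4*4 = 6,   4*8 = 11,  8*8 = 13,
and  1*x = x (identity), k*l = l*k (commutative).
Pairwise Nim products:
  1 * 1 = 1
  1 * 2 = 2
  1 * 8 = 8
  2 * 1 = 2
  2 * 2 = 3
  2 * 8 = 12
  8 * 1 = 8
  8 * 2 = 12
  8 * 8 = 13
XOR them: 1 XOR 2 XOR 8 XOR 2 XOR 3 XOR 12 XOR 8 XOR 12 XOR 13 = 15.
Result: 11 * 11 = 15 (in Nim).

15


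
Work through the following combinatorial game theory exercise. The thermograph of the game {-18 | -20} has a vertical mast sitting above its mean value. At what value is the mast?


Game = {-18 | -20}, a switch {a | b} with numbers a > b.
Its thermograph has left wall a - t and right wall b + t, which meet at t = (a - b)/2, where both equal (a + b)/2. So the mast (mean value) is at (a + b)/2.
Mean = (-18 + (-20))/2 = -38/2 = -19

-19


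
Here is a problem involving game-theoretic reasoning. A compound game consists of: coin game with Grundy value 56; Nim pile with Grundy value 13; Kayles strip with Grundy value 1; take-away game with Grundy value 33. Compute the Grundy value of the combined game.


By the Sprague-Grundy theorem, the Grundy value of a sum of games is the XOR of individual Grundy values.
coin game: Grundy value = 56. Running XOR: 0 XOR 56 = 56
Nim pile: Grundy value = 13. Running XOR: 56 XOR 13 = 53
Kayles strip: Grundy value = 1. Running XOR: 53 XOR 1 = 52
take-away game: Grundy value = 33. Running XOR: 52 XOR 33 = 21
The combined Grundy value is 21.

21


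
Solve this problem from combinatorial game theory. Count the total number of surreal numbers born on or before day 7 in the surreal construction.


Day 0: {|} = 0 is born. Count = 1.
Day n: the number of surreal numbers born by day n is 2^(n+1) - 1.
By day 0: 2^1 - 1 = 1
By day 1: 2^2 - 1 = 3
By day 2: 2^3 - 1 = 7
By day 3: 2^4 - 1 = 15
By day 4: 2^5 - 1 = 31
By day 5: 2^6 - 1 = 63
By day 6: 2^7 - 1 = 127
By day 7: 2^8 - 1 = 255
By day 7: 255 surreal numbers.

255


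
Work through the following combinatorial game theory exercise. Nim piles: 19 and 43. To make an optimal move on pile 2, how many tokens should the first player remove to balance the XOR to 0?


Piles: 19 and 43
Current XOR: 19 XOR 43 = 56 (non-zero, so this is an N-position).
To make the XOR zero, we need to find a move that balances the piles.
For pile 2 (size 43): target = 43 XOR 56 = 19
We reduce pile 2 from 43 to 19.
Tokens removed: 43 - 19 = 24
Verification: 19 XOR 19 = 0

24


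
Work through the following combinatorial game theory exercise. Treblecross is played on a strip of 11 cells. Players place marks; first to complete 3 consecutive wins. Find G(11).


Treblecross: place X on empty cells; 3-in-a-row wins.
Playing within two cells of an existing X lets the opponent win at once, so sensible play treats the cells i-2..i+2 around each X as dead. The player left with no safe cell loses, so this is a normal-play take-away game on strips of safe cells.
Placing X at cell i (0-indexed) of a strip of k safe cells leaves independent strips of sizes max(0, i-2) and max(0, k-i-3). Hence G(k) = mex{ G(max(0,i-2)) XOR G(max(0,k-i-3)) : 0 <= i < k }, with G(0) = 0.
G(1): splits (0,0):0^0=0 -> mex({0}) = 1
G(2): splits (0,0):0^0=0 -> mex({0}) = 1
G(3): splits (0,0):0^0=0 -> mex({0}) = 1
G(4): splits (0,1):0^1=1 (0,0):0^0=0 -> mex({0, 1}) = 2
G(5): splits (0,2):0^1=1 (0,1):0^1=1 (0,0):0^0=0 -> mex({0, 1}) = 2
G(6) = mex({1}) = 0
G(7) = mex({0, 1, 2}) = 3
G(8) = mex({0, 1, 2}) = 3
G(9) = mex({0, 2}) = 1
G(10) = mex({0, 2, 3}) = 1
G(11) = mex({0, 3}) = 1
Therefore G(11) = 1.

1


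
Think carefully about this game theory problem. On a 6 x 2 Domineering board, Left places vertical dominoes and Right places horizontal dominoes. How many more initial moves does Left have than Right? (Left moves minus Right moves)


Board is 6 x 2 (rows x cols).
Left (vertical) placements: (rows-1) * cols = 5 * 2 = 10
Right (horizontal) placements: rows * (cols-1) = 6 * 1 = 6
Advantage = Left - Right = 10 - 6 = 4

4


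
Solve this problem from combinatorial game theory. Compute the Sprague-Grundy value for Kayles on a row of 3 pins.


Kayles: a move removes 1 or 2 adjacent pins from a contiguous row.
Removing pins from a row of k leaves two independent rows (a, b) with a + b = k - 1 (one pin) or a + b = k - 2 (two pins); an end removal gives a = 0.
By Sprague-Grundy, G(k) = mex{ G(a) XOR G(b) } over all these splits. G(0) = 0.
G(1): splits (0,0):0^0=0 -> mex({0}) = 1
G(2): splits (0,1):0^1=1 (0,0):0^0=0 -> mex({0, 1}) = 2
G(3): splits (0,2):0^2=2 (1,1):1^1=0 (0,1):0^1=1 -> mex({0, 1, 2}) = 3
Therefore G(3) = 3.

3


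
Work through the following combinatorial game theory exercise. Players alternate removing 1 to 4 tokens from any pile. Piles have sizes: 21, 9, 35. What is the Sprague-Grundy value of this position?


Subtraction set: {1, 2, 3, 4}
For this subtraction set, G(n) = n mod 5 (period = max + 1 = 5).
Pile 1 (size 21): G(21) = 21 mod 5 = 1
Pile 2 (size 9): G(9) = 9 mod 5 = 4
Pile 3 (size 35): G(35) = 35 mod 5 = 0
Total Grundy value = XOR of all: 1 XOR 4 XOR 0 = 5

5


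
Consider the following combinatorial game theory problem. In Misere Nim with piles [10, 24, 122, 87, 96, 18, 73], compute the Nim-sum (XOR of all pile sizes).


We need the XOR (exclusive or) of all pile sizes.
After XOR-ing pile 1 (size 10): 0 XOR 10 = 10
After XOR-ing pile 2 (size 24): 10 XOR 24 = 18
After XOR-ing pile 3 (size 122): 18 XOR 122 = 104
After XOR-ing pile 4 (size 87): 104 XOR 87 = 63
After XOR-ing pile 5 (size 96): 63 XOR 96 = 95
After XOR-ing pile 6 (size 18): 95 XOR 18 = 77
After XOR-ing pile 7 (size 73): 77 XOR 73 = 4
The Nim-value of this position is 4.

4
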